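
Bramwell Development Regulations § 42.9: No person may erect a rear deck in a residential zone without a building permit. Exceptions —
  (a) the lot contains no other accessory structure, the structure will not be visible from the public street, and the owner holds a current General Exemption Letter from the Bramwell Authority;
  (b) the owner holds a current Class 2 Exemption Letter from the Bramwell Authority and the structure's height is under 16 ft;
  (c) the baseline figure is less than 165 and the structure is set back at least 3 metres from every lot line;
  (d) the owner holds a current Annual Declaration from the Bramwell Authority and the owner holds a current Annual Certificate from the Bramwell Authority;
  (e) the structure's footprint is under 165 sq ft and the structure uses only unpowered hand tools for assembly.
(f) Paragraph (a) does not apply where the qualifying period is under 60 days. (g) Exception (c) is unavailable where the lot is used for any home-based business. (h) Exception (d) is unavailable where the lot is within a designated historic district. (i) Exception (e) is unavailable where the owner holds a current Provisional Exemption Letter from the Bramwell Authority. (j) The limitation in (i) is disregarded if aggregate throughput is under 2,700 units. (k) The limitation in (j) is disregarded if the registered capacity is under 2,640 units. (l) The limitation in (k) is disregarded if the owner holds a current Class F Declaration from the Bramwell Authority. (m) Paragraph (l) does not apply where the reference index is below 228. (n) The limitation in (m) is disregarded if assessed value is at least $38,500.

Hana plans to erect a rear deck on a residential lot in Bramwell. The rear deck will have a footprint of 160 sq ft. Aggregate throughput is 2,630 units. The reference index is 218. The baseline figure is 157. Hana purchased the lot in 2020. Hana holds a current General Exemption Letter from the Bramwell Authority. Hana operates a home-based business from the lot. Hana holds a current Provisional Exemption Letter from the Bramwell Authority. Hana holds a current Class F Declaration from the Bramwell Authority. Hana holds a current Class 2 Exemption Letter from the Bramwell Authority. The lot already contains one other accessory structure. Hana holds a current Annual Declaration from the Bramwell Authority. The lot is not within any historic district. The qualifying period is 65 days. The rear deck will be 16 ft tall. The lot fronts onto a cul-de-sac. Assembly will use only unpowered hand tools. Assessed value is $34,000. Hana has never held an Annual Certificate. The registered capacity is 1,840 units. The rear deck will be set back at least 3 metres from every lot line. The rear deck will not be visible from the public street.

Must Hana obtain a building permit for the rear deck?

Exception (a) does not apply: the lot already has another accessory structure.
Exception (b) fails — the structure's height is 16 ft, not under 16 ft.
Exception (c) is satisfied on its face — the baseline figure is 157, less than the 165 limit; the setback is at least 3 m on every side. But: (g) operates against (c): a home-based business operates on the lot. (c) is therefore removed.
Exception (d) requires that the owner holds a current Annual Certificate from the Bramwell Authority; but no current Annual Certificate is held, so (d) is unavailable.
Exception (e): the structure's footprint is 160 sq ft, under the 165 sq ft limit; assembly uses only hand tools — every condition holds. But: (i) operates against (e): a current Provisional Exemption Letter is held. (j) would limit (i) — aggregate throughput is 2,630 units, under the 2,700 units limit — but (k) sets (j) aside: (k) is triggered — the registered capacity is 1,840 units, under the 2,640 units limit. (l) is triggered (a current Class F Declaration is held), but is itself disapplied by (m): (m) operates against (l): the reference index is 218, below the 228 limit. (n), which would lift (m), is inapplicable — assessed value is $34,000, short of $38,500. (e) is therefore removed.
None of the exceptions is available; § 42.9 applies in full.

Yes — Hana must obtain a building permit.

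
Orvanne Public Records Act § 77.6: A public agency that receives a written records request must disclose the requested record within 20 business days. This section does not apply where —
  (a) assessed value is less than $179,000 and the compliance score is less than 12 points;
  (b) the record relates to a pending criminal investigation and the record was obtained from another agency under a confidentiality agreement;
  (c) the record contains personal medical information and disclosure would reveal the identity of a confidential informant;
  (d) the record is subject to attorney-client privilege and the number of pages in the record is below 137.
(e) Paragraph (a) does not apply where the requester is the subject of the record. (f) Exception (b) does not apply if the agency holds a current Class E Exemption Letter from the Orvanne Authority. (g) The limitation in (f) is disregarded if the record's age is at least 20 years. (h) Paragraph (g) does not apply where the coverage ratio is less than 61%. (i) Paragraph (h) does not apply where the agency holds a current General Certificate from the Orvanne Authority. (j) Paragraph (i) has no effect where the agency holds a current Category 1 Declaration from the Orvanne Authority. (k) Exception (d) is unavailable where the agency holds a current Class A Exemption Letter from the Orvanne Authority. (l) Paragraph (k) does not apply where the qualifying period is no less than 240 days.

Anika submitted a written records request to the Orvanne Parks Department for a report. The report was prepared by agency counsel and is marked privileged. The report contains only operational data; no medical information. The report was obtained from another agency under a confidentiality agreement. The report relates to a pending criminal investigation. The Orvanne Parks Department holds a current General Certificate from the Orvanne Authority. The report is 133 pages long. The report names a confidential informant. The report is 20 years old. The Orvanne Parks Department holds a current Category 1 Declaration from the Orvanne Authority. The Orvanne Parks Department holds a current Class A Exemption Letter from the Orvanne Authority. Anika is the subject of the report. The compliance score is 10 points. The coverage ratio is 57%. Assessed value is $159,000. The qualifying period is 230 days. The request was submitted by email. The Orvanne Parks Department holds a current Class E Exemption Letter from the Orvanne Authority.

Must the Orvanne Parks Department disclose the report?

Exception (a) is satisfied on its face — assessed value is $159,000, less than the $179,000 limit; the compliance score is 10 points, less than the 12 points limit. Turning to paragraph (e): (e) is engaged — Anika is the subject of the report. (a) is therefore removed.
Exception (b): the report relates to a pending investigation; the report was obtained under a confidentiality agreement — every condition holds. But: (f) applies — a current Class E Exemption Letter is held. (g) would limit (f) — the record's age is 20 years, meeting the 20 years threshold — but (h) sets (g) aside: (h) is triggered — the coverage ratio is 57%, less than the 61% limit. (i) applies (a current General Certificate is held), but is displaced by (j): (j) is engaged — a current Category 1 Declaration is held. Exception (b) does not apply.
Exception (c) fails — the report contains only operational data.
Exception (d)'s conditions are all satisfied: the report is privileged; the number of pages in the record is 133, below the 137 limit. But: (k) operates against (d): a current Class A Exemption Letter is held. (l) does not operate here (the qualifying period is 230 days, short of 240 days), so (k) stands. So (d) is unavailable.
No exception applies. The general rule governs.

Yes — the Orvanne Parks Department must disclose the report.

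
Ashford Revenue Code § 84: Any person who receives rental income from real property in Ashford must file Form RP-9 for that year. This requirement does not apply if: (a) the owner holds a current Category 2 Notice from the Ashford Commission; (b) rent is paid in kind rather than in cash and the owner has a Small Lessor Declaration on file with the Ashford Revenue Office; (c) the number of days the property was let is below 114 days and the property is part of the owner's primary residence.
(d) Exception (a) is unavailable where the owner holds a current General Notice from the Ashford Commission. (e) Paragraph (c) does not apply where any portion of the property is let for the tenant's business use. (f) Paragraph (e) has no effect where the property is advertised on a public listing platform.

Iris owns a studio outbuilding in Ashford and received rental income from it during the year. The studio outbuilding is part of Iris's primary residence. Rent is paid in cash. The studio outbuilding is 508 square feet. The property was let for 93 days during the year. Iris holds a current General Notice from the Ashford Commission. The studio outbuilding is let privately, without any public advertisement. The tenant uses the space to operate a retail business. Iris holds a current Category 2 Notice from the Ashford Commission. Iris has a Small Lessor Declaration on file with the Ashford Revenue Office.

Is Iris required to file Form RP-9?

Yes — Iris must file Form RP-9.

Exception (a)'s conditions are all satisfied: a current Category 2 Notice is held. But applying paragraph (d): (d) applies — a current General Notice is held. (a) is therefore removed.
Exception (b) does not apply: rent is paid in cash.
Exception (c)'s conditions are all satisfied: the number of days the property was let is 93 days, below the 114 days limit; the studio outbuilding is part of the primary residence. However, paragraphs (e)–(f) must be considered: (e) is triggered — the space is let for business use. (f) is inapplicable (the property is let privately without advertisement), so (e) stands. (c) is therefore removed.
None of the exceptions is available; § 84 applies in full.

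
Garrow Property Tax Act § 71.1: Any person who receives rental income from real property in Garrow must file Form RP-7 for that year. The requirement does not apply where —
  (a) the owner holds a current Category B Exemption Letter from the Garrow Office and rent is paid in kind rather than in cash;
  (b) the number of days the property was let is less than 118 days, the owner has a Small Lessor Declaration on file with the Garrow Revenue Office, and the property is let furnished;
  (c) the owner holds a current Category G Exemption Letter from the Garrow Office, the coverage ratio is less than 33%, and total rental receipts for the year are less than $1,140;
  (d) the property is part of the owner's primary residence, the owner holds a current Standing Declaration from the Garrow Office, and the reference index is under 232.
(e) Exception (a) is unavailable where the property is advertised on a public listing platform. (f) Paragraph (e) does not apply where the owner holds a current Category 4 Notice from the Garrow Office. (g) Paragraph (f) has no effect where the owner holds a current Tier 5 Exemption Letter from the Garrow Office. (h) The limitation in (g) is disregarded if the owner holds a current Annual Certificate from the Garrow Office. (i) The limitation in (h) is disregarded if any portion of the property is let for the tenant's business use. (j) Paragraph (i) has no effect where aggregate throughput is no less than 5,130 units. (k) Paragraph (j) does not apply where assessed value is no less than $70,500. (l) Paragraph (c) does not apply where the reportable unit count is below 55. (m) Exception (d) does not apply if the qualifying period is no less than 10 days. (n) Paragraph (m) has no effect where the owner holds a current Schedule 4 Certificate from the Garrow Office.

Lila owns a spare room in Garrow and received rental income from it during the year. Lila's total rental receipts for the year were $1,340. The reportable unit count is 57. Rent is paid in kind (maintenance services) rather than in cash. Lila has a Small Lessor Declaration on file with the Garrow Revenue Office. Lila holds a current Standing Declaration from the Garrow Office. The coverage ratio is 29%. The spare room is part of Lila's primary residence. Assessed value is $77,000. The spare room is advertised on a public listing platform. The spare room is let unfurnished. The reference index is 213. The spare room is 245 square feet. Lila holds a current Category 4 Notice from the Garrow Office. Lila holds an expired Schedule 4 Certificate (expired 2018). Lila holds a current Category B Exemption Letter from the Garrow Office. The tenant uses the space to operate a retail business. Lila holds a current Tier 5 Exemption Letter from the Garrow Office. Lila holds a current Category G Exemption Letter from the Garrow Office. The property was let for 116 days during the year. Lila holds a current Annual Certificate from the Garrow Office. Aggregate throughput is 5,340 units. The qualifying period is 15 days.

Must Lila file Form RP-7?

Yes — Lila must file Form RP-7.

Exception (a)'s conditions are all satisfied: a current Category B Exemption Letter is held; rent is paid in kind. However, paragraphs (e)–(k) must be considered: (e) operates against (a): the property is publicly advertised. (f) would limit (e) — a current Category 4 Notice is held — but (g) sets (f) aside: (g) operates against (f): a current Tier 5 Exemption Letter is held. (h) is triggered (a current Annual Certificate is held), but is overridden by (i): (i) operates against (h): the space is let for business use. (j) would limit (i) — aggregate throughput is 5,340 units, meeting the 5,130 units threshold — but (k) sets (j) aside: (k) is engaged — assessed value is $77,000, meeting the $70,500 threshold. So (a) is unavailable.
Exception (b) fails — the property is let unfurnished.
Exception (c) fails — total rental receipts for the year are $1,340, not less than $1,140.
Exception (d) is satisfied on its face — the spare room is part of the primary residence; a current Standing Declaration is held; the reference index is 213, under the 232 limit. However, paragraphs (m)–(n) must be considered: (m) applies — the qualifying period is 15 days, meeting the 10 days threshold. (n), which would lift (m), is not triggered — there is no Schedule 4 Certificate in force. (d) is therefore removed.
No exception displaces § 71.1.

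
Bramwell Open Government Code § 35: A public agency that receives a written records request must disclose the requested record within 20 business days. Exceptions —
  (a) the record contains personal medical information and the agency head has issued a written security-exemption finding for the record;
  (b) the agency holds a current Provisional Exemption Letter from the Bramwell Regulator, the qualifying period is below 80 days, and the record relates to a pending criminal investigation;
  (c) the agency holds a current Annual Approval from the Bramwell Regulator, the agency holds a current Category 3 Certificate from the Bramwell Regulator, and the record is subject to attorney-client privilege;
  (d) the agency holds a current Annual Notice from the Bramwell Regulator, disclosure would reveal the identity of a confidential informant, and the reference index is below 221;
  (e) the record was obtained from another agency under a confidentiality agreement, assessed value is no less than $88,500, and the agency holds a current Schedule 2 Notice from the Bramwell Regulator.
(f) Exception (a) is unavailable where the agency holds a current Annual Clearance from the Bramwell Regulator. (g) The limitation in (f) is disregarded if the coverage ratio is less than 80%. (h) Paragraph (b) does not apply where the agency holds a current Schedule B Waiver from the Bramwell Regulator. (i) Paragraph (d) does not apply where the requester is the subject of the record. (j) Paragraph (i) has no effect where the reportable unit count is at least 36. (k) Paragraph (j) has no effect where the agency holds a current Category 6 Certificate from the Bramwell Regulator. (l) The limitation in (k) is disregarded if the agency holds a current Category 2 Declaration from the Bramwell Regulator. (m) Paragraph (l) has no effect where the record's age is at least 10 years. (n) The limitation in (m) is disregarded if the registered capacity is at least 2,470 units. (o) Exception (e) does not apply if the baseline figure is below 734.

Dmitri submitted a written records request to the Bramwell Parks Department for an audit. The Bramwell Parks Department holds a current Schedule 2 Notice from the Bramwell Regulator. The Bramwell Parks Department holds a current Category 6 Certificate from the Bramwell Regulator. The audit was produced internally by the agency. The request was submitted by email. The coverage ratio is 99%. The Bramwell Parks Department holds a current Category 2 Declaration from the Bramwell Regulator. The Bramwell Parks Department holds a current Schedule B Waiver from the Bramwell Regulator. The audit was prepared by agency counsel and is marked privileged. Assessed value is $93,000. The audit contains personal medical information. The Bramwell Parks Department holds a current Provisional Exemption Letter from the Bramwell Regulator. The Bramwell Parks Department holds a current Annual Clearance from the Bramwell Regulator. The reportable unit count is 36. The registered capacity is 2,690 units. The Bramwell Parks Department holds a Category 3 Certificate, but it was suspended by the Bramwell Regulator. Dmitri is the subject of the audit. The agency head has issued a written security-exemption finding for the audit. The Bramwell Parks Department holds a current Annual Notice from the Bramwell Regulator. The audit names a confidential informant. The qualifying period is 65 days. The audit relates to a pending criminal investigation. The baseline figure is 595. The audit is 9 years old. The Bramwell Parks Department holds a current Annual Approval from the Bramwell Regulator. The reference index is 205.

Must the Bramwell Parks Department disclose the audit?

No — exception (d) applies; the Bramwell Parks Department is not required to disclose the audit.

All of (a)'s requirements are met (the audit contains personal medical information; a written security-exemption finding has been issued). But applying paragraphs (f)–(g): (f) is engaged — a current Annual Clearance is held. (g), which would lift (f), does not operate here — the coverage ratio is 99%, not less than 80%. So (a) is unavailable.
Exception (b) is satisfied on its face — a current Provisional Exemption Letter is held; the qualifying period is 65 days, below the 80 days limit; the audit relates to a pending investigation. But: (h) is triggered — a current Schedule B Waiver is held. (b) is therefore removed.
Exception (c) fails — no current Category 3 Certificate is held.
Exception (d)'s conditions are all satisfied: a current Annual Notice is held; the audit names a confidential informant; the reference index is 205, below the 221 limit. Under paragraphs (i)–(n): (i) is engaged (Dmitri is the subject of the audit), but is displaced by (j): (j) is triggered — the reportable unit count is 36, meeting the 36 threshold. (k) would limit (j) — a current Category 6 Certificate is held — but (l) sets (k) aside: (l) operates against (k): a current Category 2 Declaration is held. (m) does not operate here (the record's age is 9 years, short of 10 years), so (l) stands. (d) remains available.
Exception (e) requires that the record was obtained from another agency under a confidentiality agreement; but the audit was produced internally, so (e) is unavailable.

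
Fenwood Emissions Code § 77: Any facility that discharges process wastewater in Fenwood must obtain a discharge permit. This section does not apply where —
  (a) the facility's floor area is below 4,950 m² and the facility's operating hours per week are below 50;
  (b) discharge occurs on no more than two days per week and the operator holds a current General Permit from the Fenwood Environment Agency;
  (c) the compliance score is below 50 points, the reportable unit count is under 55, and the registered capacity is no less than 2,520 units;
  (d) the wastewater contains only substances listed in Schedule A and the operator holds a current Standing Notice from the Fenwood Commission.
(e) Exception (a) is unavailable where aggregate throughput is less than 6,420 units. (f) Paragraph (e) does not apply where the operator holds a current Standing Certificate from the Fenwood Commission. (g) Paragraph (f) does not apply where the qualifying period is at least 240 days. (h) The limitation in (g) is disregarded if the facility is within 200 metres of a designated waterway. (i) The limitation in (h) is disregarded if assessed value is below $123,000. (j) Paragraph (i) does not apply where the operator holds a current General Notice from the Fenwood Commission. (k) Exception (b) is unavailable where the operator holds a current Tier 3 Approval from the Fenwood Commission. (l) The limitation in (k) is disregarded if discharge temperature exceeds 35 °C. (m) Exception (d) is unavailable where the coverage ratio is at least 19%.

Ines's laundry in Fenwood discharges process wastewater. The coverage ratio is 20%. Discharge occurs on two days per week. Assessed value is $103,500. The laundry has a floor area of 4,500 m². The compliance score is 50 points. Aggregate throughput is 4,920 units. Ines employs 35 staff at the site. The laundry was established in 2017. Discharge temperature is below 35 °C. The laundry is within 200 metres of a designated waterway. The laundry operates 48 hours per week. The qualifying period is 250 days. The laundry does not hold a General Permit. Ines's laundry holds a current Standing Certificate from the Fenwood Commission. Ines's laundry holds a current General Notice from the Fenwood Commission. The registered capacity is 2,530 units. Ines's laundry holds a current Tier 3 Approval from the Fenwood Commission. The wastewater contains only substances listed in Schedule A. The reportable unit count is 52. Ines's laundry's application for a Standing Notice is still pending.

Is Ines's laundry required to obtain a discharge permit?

No — exception (a) applies; Ines's laundry is not required to obtain a discharge permit.

All of (a)'s requirements are met (the facility's floor area is 4,500 m², below the 4,950 m² limit; the facility's operating hours per week are 48, below the 50 limit). Applying paragraphs (e)–(j): (e) operates (aggregate throughput is 4,920 units, less than the 6,420 units limit), but is set aside by (f): (f) applies — a current Standing Certificate is held. (g) would limit (f) — the qualifying period is 250 days, meeting the 240 days threshold — but (h) sets (g) aside: (h) operates — the laundry is within 200 m of a designated waterway. (i) is engaged (assessed value is $103,500, below the $123,000 limit), but is displaced by (j): (j) is triggered — a current General Notice is held. So (a) applies.
Exception (b) fails — no General Permit is held.
Exception (c) does not apply: the compliance score is 50 points, not below 50 points.
Exception (d) does not apply: the Standing Notice is not current.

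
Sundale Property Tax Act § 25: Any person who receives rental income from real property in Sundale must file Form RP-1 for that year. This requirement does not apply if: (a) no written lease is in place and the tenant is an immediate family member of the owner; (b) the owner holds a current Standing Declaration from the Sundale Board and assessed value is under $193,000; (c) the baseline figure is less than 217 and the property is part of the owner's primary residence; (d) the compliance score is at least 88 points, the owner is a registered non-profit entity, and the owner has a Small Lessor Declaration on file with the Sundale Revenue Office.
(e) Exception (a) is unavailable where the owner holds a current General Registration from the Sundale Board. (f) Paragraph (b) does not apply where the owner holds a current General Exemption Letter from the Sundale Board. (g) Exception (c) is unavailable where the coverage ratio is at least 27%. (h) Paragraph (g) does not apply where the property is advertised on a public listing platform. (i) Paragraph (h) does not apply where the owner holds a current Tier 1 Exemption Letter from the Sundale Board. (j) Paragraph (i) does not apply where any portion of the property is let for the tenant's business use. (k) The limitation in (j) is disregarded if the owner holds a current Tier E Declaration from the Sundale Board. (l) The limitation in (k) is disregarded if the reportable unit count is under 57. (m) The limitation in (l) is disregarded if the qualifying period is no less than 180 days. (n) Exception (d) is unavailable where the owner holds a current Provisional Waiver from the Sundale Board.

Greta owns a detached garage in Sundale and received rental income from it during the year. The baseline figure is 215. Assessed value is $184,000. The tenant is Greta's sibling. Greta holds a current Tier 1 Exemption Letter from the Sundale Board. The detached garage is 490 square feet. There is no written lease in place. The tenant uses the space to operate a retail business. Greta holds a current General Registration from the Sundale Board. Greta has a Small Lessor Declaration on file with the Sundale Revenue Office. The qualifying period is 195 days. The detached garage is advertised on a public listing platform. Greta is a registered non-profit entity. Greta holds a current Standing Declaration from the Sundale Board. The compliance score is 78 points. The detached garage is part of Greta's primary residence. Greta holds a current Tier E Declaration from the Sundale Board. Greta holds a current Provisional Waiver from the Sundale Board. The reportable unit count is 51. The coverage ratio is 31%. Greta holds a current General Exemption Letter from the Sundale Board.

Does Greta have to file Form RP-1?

Exception (a) is satisfied on its face — there is no written lease; the tenant is an immediate family member. But applying paragraph (e): (e) is triggered — a current General Registration is held. (a) is therefore removed.
Exception (b)'s conditions are all satisfied: a current Standing Declaration is held; assessed value is $184,000, under the $193,000 limit. But: (f) operates against (b): a current General Exemption Letter is held. (b) is therefore removed.
Exception (c)'s conditions are all satisfied: the baseline figure is 215, less than the 217 limit; the detached garage is part of the primary residence. However, paragraphs (g)–(m) must be considered: (g) operates against (c): the coverage ratio is 31%, meeting the 27% threshold. (h) operates (the property is publicly advertised), but is itself disapplied by (i): (i) is engaged — a current Tier 1 Exemption Letter is held. (j) would limit (i) — the space is let for business use — but (k) sets (j) aside: (k) operates against (j): a current Tier E Declaration is held. (l) would limit (k) — the reportable unit count is 51, under the 57 limit — but (m) sets (l) aside: (m) operates — the qualifying period is 195 days, meeting the 180 days threshold. Exception (c) does not apply.
Exception (d) requires that the compliance score is at least 88 points; but the compliance score is 78 points, short of 88 points, so (d) is unavailable.
No exception is made out. Greta falls within the general rule.

Yes — Greta must file Form RP-1.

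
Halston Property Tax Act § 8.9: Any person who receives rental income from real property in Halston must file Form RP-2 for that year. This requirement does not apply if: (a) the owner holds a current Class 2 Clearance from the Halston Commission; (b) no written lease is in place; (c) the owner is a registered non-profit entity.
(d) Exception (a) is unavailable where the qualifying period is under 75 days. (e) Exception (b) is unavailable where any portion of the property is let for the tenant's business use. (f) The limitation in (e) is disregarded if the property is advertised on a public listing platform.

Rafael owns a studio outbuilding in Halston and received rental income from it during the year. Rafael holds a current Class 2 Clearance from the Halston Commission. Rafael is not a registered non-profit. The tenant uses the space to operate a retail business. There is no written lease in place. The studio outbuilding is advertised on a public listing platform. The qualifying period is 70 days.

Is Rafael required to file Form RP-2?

No — exception (b) applies; Rafael is not required to file Form RP-2.

Exception (a) is satisfied on its face — a current Class 2 Clearance is held. But: (d) operates against (a): the qualifying period is 70 days, under the 75 days limit. Exception (a) does not apply.
Exception (b)'s conditions are all satisfied: there is no written lease. As to paragraphs (e)–(f): (e) applies (the space is let for business use), but yields to (f): (f) applies — the property is publicly advertised. (b) remains available.
Exception (c) requires that the owner is a registered non-profit entity; but Rafael is not a registered non-profit, so (c) is unavailable.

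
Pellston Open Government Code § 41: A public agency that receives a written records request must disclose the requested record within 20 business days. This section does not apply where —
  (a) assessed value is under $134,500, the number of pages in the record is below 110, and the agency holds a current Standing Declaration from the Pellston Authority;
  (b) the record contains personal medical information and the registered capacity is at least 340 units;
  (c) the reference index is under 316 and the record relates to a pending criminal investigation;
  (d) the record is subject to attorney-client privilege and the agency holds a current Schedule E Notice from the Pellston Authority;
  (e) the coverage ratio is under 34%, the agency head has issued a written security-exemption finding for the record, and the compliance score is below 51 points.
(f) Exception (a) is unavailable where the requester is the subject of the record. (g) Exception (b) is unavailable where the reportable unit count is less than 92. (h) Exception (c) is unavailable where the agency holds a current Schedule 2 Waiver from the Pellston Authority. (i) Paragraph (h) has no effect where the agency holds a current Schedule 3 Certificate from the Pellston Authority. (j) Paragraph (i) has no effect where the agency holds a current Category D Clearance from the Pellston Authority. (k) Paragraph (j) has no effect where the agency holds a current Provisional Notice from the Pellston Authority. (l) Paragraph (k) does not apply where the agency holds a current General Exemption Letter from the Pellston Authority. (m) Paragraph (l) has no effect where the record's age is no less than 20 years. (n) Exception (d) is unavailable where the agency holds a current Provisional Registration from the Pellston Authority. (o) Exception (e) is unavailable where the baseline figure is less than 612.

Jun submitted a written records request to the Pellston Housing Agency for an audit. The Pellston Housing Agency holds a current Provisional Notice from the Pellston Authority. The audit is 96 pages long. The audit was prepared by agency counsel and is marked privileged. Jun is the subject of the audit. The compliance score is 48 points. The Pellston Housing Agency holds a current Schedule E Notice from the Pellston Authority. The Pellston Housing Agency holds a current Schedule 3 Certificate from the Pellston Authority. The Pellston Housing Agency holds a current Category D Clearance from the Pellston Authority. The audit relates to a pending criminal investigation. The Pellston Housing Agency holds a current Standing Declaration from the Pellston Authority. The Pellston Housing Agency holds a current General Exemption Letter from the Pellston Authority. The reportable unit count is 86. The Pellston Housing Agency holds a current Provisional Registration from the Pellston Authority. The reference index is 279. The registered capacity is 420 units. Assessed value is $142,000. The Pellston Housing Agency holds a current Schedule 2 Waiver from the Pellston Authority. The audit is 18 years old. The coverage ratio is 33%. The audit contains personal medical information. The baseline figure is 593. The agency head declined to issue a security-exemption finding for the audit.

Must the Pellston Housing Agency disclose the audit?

Exception (a) does not apply: assessed value is $142,000, not under $134,500.
Exception (b) is satisfied on its face — the audit contains personal medical information; the registered capacity is 420 units, meeting the 340 units threshold. However, paragraph (g) must be considered: (g) operates against (b): the reportable unit count is 86, less than the 92 limit. So (b) is unavailable.
All of (c)'s requirements are met (the reference index is 279, under the 316 limit; the audit relates to a pending investigation). But: (h) applies — a current Schedule 2 Waiver is held. (i) is triggered (a current Schedule 3 Certificate is held), but is set aside by (j): (j) applies — a current Category D Clearance is held. (k) would limit (j) — a current Provisional Notice is held — but (l) sets (k) aside: (l) operates against (k): a current General Exemption Letter is held. (m) is not triggered (the record's age is 18 years, short of 20 years), so (l) stands. (c) is therefore removed.
All of (d)'s requirements are met (the audit is privileged; a current Schedule E Notice is held). However, paragraph (n) must be considered: (n) operates against (d): a current Provisional Registration is held. Exception (d) does not apply.
Exception (e) requires that the agency head has issued a written security-exemption finding for the record; but the agency head declined to issue a security-exemption finding, so (e) is unavailable.
Every exception is unavailable, so the rule governs.

Yes — the Pellston Housing Agency must disclose the audit.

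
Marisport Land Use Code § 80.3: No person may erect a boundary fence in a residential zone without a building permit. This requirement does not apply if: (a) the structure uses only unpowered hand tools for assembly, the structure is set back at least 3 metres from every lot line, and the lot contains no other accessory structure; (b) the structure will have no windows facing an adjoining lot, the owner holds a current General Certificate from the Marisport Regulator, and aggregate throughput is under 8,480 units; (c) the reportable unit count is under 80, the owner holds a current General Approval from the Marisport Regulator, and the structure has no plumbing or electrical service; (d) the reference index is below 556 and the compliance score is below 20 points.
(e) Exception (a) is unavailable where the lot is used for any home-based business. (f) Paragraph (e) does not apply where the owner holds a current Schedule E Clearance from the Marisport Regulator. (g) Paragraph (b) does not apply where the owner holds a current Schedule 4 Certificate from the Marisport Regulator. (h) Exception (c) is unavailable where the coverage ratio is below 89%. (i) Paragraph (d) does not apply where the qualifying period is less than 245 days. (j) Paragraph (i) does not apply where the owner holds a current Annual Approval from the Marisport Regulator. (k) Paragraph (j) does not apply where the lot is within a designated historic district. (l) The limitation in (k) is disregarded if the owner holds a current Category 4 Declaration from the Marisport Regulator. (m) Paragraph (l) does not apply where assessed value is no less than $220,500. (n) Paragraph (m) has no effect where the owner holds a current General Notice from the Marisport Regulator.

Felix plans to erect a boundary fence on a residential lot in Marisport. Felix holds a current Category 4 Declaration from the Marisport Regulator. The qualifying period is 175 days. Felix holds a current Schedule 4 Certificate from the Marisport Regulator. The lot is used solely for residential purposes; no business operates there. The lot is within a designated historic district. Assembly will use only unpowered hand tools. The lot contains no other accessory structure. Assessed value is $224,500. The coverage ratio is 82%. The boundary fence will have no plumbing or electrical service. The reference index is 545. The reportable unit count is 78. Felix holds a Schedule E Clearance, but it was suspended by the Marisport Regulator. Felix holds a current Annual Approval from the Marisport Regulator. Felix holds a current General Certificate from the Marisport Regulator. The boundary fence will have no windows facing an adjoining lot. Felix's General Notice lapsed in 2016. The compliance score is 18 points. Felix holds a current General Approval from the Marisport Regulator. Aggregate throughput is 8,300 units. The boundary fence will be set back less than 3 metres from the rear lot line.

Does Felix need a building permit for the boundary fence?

Yes — Felix must obtain a building permit.

Exception (a) does not apply: the rear setback is under 3 m.
All of (b)'s requirements are met (no windows face an adjoining lot; a current General Certificate is held; aggregate throughput is 8,300 units, under the 8,480 units limit). However, paragraph (g) must be considered: (g) is triggered — a current Schedule 4 Certificate is held. Exception (b) does not apply.
Exception (c)'s conditions are all satisfied: the reportable unit count is 78, under the 80 limit; a current General Approval is held; there is no plumbing or electrical service. Turning to paragraph (h): (h) operates against (c): the coverage ratio is 82%, below the 89% limit. Exception (c) does not apply.
All of (d)'s requirements are met (the reference index is 545, below the 556 limit; the compliance score is 18 points, below the 20 points limit). Turning to paragraphs (i)–(n): (i) operates against (d): the qualifying period is 175 days, less than the 245 days limit. (j) operates (a current Annual Approval is held), but is displaced by (k): (k) is triggered — the lot is in a historic district. (l) is engaged (a current Category 4 Declaration is held), but is displaced by (m): (m) operates against (l): assessed value is $224,500, meeting the $220,500 threshold. (n), which would lift (m), is not triggered — no current General Notice is held. So (d) is unavailable.
None of the exceptions is available; § 80.3 applies in full.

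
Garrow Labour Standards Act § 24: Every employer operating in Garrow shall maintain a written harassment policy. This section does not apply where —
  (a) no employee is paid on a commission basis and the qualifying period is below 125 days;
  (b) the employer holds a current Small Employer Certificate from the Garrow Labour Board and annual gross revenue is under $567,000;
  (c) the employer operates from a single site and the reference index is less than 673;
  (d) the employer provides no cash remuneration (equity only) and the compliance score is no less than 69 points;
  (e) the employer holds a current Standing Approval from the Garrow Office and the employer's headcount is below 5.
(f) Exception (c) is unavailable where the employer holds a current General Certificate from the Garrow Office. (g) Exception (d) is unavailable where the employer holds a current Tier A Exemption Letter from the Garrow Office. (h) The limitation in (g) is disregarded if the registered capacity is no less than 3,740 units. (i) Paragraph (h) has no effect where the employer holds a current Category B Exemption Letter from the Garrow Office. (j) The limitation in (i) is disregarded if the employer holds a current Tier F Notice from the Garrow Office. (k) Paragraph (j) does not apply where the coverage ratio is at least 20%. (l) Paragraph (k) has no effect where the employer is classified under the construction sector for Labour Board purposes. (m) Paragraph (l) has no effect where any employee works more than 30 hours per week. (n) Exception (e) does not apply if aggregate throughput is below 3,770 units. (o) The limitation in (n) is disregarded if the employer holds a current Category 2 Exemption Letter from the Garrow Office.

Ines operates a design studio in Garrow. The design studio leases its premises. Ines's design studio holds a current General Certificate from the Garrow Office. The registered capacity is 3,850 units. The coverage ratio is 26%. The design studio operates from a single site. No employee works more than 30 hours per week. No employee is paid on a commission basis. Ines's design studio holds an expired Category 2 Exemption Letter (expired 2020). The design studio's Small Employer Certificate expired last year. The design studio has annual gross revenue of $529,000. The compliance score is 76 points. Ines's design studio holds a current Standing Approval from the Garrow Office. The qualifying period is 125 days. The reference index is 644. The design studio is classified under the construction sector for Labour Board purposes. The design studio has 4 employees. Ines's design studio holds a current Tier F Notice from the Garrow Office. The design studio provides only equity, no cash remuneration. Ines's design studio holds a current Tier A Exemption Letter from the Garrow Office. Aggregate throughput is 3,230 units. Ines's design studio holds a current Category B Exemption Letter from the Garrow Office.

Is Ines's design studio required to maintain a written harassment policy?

Exception (a) fails — the qualifying period is 125 days, not below 125 days.
Exception (b) requires that the employer holds a current Small Employer Certificate from the Garrow Labour Board; but the Small Employer Certificate has expired, so (b) is unavailable.
Exception (c)'s conditions are all satisfied: the employer operates from a single site; the reference index is 644, less than the 673 limit. However, paragraph (f) must be considered: (f) is triggered — a current General Certificate is held. (c) is therefore removed.
Exception (d) is satisfied on its face — remuneration is equity-only; the compliance score is 76 points, meeting the 69 points threshold. Considering the limiting provisions: (g) operates (a current Tier A Exemption Letter is held), but yields to (h): (h) operates against (g): the registered capacity is 3,850 units, meeting the 3,740 units threshold. (i) applies (a current Category B Exemption Letter is held), but is itself disapplied by (j): (j) operates against (i): a current Tier F Notice is held. (k) would limit (j) — the coverage ratio is 26%, meeting the 20% threshold — but (l) sets (k) aside: (l) applies — the design studio is classified under the construction sector. (m), which would lift (l), is inapplicable — no employee exceeds 30 hours/week. Exception (d) stands.
Exception (e)'s conditions are all satisfied: a current Standing Approval is held; the employer's headcount is 4, below the 5 limit. Turning to paragraphs (n)–(o): (n) applies — aggregate throughput is 3,230 units, below the 3,770 units limit. (o) is not triggered (no current Category 2 Exemption Letter is held), so (n) stands. Exception (e) does not apply.

No — exception (d) applies; Ines's design studio is not required to maintain a written harassment policy.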